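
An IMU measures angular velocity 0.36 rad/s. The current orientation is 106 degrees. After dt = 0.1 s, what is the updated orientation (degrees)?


delta_theta = w * dt = 0.36 * 0.1 = 0.036 rad
= 2.0626 deg
theta_new = 106 + 2.0626 = 108.0626 deg


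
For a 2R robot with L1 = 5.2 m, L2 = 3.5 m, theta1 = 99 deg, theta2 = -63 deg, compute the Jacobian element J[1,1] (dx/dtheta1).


J[1,1] = -L1*sin(t1) - L2*sin(t1+t2)
= -5.2*sin(99) - 3.5*sin(36)
= -7.1932


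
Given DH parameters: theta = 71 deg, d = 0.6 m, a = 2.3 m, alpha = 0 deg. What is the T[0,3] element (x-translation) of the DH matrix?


T[0,3] = a * cos(theta)
= 2.3 * cos(71 deg)
= 2.3 * 0.3256
= 0.7488


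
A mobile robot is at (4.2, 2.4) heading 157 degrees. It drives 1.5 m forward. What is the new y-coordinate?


y_new = y0 + d*sin(theta)
= 2.4 + 1.5*sin(157)
= 2.4 + 0.5861
= 2.9861


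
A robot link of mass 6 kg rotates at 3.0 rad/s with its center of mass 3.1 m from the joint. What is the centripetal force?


F = m * omega^2 * r
= 6 * 3.0^2 * 3.1
= 6 * 9.0 * 3.1
= 167.4 N


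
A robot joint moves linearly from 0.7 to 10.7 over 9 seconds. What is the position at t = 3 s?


s = t/T = 3/9 = 0.3333
p(t) = p0 + (pf-p0)*s
= 0.7 + (10.7 - 0.7) * 0.3333
= 4.0333


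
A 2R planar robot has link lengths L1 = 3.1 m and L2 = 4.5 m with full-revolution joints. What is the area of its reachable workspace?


r_max = L1 + L2 = 7.6 m
r_min = |L1 - L2| = 1.4 m
Area = pi*(r_max^2 - r_min^2)
= pi*(57.76 - 1.96)
= pi * 55.8
= 175.3009 m^2


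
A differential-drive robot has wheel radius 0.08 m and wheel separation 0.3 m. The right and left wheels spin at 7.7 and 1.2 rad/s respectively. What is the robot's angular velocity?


vR = r*wR = 0.08*7.7 = 0.616 m/s
vL = r*wL = 0.08*1.2 = 0.096 m/s
v = (vR+vL)/2 = 0.356 m/s
omega = (vR-vL)/L = 1.7333 rad/s
angular velocity = 1.7333 rad/s


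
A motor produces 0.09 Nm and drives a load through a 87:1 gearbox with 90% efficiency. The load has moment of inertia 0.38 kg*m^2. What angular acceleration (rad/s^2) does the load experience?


tau_out = tau_motor * N * eta
= 0.09 * 87 * 0.9 = 7.047 Nm
alpha = tau_out / I = 7.047 / 0.38
= 18.5447 rad/s^2


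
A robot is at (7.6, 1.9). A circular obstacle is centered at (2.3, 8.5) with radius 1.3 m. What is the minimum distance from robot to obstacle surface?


center_dist = sqrt((7.6-2.3)^2 + (1.9-8.5)^2)
= sqrt(28.09 + 43.56)
= 8.4646
min_dist = center_dist - radius = 8.4646 - 1.3 = 7.1646 m


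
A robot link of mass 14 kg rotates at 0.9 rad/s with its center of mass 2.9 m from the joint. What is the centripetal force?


F = m * omega^2 * r
= 14 * 0.9^2 * 2.9
= 14 * 0.81 * 2.9
= 32.886 N


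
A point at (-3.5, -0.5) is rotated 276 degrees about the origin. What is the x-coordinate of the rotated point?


x' = x*cos(theta) - y*sin(theta)
cos(276 deg) = 0.1045, sin(276 deg) = -0.9945
x' = -3.5 * 0.1045 - -0.5 * -0.9945
= -0.3658 - 0.4973
= -0.8631


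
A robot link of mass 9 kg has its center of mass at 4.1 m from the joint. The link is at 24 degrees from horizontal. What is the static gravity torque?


tau = m*g*L*cos(angle)
= 9 * 9.81 * 4.1 * cos(24 deg)
= 9 * 9.81 * 4.1 * 0.9135
= 330.6934 Nm


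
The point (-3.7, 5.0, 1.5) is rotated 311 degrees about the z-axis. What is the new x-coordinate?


Rotation about z-axis: x' = x*cos(theta) - y*sin(theta)
= -3.7 * 0.6561 - 5.0 * -0.7547
= 1.3461


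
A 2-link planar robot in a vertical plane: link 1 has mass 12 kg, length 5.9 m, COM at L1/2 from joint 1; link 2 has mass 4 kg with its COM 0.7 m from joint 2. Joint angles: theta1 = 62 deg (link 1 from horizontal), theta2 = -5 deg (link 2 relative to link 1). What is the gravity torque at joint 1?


Horizontal distance from joint 1 to link-1 COM:
  x_c1 = (L1/2)*cos(t1) = 2.95 * 0.4695 = 1.3849 m
Horizontal distance from joint 1 to link-2 COM:
  x_c2 = L1*cos(t1) + Lc2*cos(t1+t2)
       = 5.9*0.4695 + 0.7*0.5446 = 3.1511 m
tau1 = m1*g*x_c1 + m2*g*x_c2
     = 12*9.81*1.3849 + 4*9.81*3.1511
     = 163.0353 + 123.6503
     = 286.6856 Nm


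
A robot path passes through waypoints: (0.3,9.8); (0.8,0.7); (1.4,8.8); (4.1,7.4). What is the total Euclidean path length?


Segment lengths:
  seg1 = sqrt((0.5)^2 + (-9.1)^2) = 9.1137
  seg2 = sqrt((0.6)^2 + (8.1)^2) = 8.1222
  seg3 = sqrt((2.7)^2 + (-1.4)^2) = 3.0414
Total = 20.2773


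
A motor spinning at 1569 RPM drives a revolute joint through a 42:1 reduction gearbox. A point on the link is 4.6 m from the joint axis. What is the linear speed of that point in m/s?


omega_motor = 1569 * 2*pi/60 = 164.3053 rad/s
omega_joint = omega_motor / 42 = 3.912 rad/s
v = omega_joint * r = 3.912 * 4.6
= 17.9953 m/s


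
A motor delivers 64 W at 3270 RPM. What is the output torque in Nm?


omega = 3270 * 2*pi/60 = 342.4336 rad/s
tau = P / omega = 64 / 342.4336
= 0.1869 Nm


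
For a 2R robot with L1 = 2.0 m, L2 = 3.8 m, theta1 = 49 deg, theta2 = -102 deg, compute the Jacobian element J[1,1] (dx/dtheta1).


J[1,1] = -L1*sin(t1) - L2*sin(t1+t2)
= -2.0*sin(49) - 3.8*sin(-53)
= 1.5254


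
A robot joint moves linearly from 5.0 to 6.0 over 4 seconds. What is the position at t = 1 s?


s = t/T = 1/4 = 0.25
p(t) = p0 + (pf-p0)*s
= 5.0 + (6.0 - 5.0) * 0.25
= 5.25


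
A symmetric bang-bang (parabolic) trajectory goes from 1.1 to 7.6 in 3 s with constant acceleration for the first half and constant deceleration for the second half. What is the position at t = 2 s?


Symmetric rest-to-rest: each phase covers (pf-p0)/2 in time T/2. 0.5*a*(T/2)^2 = (pf-p0)/2 => a = 4*(pf-p0)/T^2
a = 4*(7.6-1.1)/3^2 = 2.8889
t = 2 is in the deceleration phase (t > T/2).
p = pf - 0.5*a*(T-t)^2 = 7.6 - 0.5*2.8889*1^2
= 6.1556


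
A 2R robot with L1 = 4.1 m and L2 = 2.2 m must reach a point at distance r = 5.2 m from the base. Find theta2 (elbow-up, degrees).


cos(theta2) = (r^2 - L1^2 - L2^2) / (2*L1*L2)
cos(theta2) = (27.04 - 16.81 - 4.84) / 18.04
cos(theta2) = 0.29878
theta2 = 72.6156 degrees


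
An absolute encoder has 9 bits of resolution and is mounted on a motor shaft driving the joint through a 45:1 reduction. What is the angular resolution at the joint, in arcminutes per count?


counts = 2^9 = 512
effective counts at joint = 512 * 45 = 23040
resolution = 360*60 / 23040
= 0.9375 arcmin/count


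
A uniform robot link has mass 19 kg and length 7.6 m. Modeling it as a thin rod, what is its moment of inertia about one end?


I = (1/3) * m * L^2
= (1/3) * 19 * 7.6^2
= 0.333333 * 19 * 57.76
= 365.8133 kg*m^2


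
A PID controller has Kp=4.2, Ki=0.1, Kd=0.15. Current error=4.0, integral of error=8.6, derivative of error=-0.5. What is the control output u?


u = Kp*e + Ki*int(e) + Kd*de/dt
= 4.2*4.0 + 0.1*8.6 + 0.15*(-0.5)
= 16.8 + 0.86 + -0.075
= 17.585


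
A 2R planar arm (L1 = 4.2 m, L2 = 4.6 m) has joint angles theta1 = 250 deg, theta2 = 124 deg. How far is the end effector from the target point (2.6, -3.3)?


End effector via forward kinematics:
x = L1*cos(t1) + L2*cos(t1+t2) = 3.0269
y = L1*sin(t1) + L2*sin(t1+t2) = -2.8339
Distance to target:
d = sqrt((2.6 - 3.0269)^2 + (-3.3 - -2.8339)^2)
= sqrt(0.1822 + 0.2173)
= 0.6321 m


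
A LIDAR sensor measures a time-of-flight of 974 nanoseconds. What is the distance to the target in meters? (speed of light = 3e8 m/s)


tof = 974 ns = 9.74e-07 s
dist = c * tof / 2
= 3e8 * 9.74e-07 / 2
= 146.1 m


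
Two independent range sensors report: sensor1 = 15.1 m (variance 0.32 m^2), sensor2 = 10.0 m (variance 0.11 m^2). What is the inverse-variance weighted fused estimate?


w1 = (1/var1) / (1/var1 + 1/var2)
   = 3.125 / (3.125 + 9.0909) = 0.2558
w2 = 1 - w1 = 0.7442
fused = w1*s1 + w2*s2 = 3.8628 + 7.4419
= 11.3047 m


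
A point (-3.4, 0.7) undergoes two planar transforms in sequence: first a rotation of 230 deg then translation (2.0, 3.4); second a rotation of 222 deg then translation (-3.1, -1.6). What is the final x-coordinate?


After transform 1:
x1 = cos(230)*-3.4 - sin(230)*0.7 + 2.0 = 4.7217
y1 = sin(230)*-3.4 + cos(230)*0.7 + 3.4 = 5.5546
After transform 2:
x2 = cos(222)*4.7217 - sin(222)*5.5546 + -3.1
= -2.8922


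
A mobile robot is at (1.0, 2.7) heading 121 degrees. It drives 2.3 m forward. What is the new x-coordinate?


x_new = x0 + d*cos(theta)
= 1.0 + 2.3*cos(121)
= 1.0 + -1.1846
= -0.1846


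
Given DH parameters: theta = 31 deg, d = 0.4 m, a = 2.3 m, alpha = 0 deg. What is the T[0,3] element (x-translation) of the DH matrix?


T[0,3] = a * cos(theta)
= 2.3 * cos(31 deg)
= 2.3 * 0.8572
= 1.9715


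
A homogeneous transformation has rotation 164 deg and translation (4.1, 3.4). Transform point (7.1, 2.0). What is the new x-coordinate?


x' = cos(theta)*px - sin(theta)*py + tx
= -0.9613*7.1 - 0.2756*2.0 + 4.1
= -3.2762


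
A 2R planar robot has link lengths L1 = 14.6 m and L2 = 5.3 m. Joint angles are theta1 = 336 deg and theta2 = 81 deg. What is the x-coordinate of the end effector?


Convert angles to radians: theta1 = 5.8643, theta2 = 1.4137
x = L1*cos(theta1) + L2*cos(theta1+theta2)
x = 13.3378 + 2.8866
x = 16.2244


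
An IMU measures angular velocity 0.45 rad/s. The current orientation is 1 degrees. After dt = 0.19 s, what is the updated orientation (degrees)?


delta_theta = w * dt = 0.45 * 0.19 = 0.0855 rad
= 4.8988 deg
theta_new = 1 + 4.8988 = 5.8988 deg


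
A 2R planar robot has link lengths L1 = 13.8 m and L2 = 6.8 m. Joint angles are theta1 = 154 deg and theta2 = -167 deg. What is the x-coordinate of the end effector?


Convert angles to radians: theta1 = 2.6878, theta2 = -2.9147
x = L1*cos(theta1) + L2*cos(theta1+theta2)
x = -12.4034 + 6.6257
x = -5.7776


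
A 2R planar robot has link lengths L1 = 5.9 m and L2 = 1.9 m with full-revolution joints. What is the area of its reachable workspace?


r_max = L1 + L2 = 7.8 m
r_min = |L1 - L2| = 4.0 m
Area = pi*(r_max^2 - r_min^2)
= pi*(60.84 - 16.0)
= pi * 44.84
= 140.869 m^2


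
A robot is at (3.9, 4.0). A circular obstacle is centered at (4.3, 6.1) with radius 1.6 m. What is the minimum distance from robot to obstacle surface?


center_dist = sqrt((3.9-4.3)^2 + (4.0-6.1)^2)
= sqrt(0.16 + 4.41)
= 2.1378
min_dist = center_dist - radius = 2.1378 - 1.6 = 0.5378 m


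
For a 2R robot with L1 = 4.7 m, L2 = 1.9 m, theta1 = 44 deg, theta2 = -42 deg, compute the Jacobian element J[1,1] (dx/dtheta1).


J[1,1] = -L1*sin(t1) - L2*sin(t1+t2)
= -4.7*sin(44) - 1.9*sin(2)
= -3.3312


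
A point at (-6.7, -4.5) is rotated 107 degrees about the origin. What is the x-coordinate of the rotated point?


x' = x*cos(theta) - y*sin(theta)
cos(107 deg) = -0.2924, sin(107 deg) = 0.9563
x' = -6.7 * -0.2924 - -4.5 * 0.9563
= 1.9589 - -4.3034
= 6.2623


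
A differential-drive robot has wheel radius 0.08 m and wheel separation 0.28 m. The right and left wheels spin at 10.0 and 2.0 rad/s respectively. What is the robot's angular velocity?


vR = r*wR = 0.08*10.0 = 0.8 m/s
vL = r*wL = 0.08*2.0 = 0.16 m/s
v = (vR+vL)/2 = 0.48 m/s
omega = (vR-vL)/L = 2.2857 rad/s
angular velocity = 2.2857 rad/s


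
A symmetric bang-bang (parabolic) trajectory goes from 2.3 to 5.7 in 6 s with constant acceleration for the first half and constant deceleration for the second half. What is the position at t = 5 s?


Symmetric rest-to-rest: each phase covers (pf-p0)/2 in time T/2. 0.5*a*(T/2)^2 = (pf-p0)/2 => a = 4*(pf-p0)/T^2
a = 4*(5.7-2.3)/6^2 = 0.3778
t = 5 is in the deceleration phase (t > T/2).
p = pf - 0.5*a*(T-t)^2 = 5.7 - 0.5*0.3778*1^2
= 5.5111


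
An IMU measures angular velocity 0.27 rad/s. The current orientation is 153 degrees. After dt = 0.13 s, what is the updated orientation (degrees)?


delta_theta = w * dt = 0.27 * 0.13 = 0.0351 rad
= 2.0111 deg
theta_new = 153 + 2.0111 = 155.0111 deg


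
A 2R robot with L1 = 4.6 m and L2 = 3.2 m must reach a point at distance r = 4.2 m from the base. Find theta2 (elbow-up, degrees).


cos(theta2) = (r^2 - L1^2 - L2^2) / (2*L1*L2)
cos(theta2) = (17.64 - 21.16 - 10.24) / 29.44
cos(theta2) = -0.467391
theta2 = 117.8651 degrees


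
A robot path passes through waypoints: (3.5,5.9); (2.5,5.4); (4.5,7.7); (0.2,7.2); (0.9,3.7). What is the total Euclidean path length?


Segment lengths:
  seg1 = sqrt((-1.0)^2 + (-0.5)^2) = 1.118
  seg2 = sqrt((2.0)^2 + (2.3)^2) = 3.048
  seg3 = sqrt((-4.3)^2 + (-0.5)^2) = 4.329
  seg4 = sqrt((0.7)^2 + (-3.5)^2) = 3.5693
Total = 12.0643


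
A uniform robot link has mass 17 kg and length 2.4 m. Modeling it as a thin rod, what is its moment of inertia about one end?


I = (1/3) * m * L^2
= (1/3) * 17 * 2.4^2
= 0.333333 * 17 * 5.76
= 32.64 kg*m^2


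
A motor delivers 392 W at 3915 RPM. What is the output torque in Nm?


omega = 3915 * 2*pi/60 = 409.9778 rad/s
tau = P / omega = 392 / 409.9778
= 0.9561 Nm


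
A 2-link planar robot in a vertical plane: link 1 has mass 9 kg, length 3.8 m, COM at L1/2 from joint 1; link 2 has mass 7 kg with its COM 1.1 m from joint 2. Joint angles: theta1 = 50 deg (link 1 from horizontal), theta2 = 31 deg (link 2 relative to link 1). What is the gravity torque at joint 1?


Horizontal distance from joint 1 to link-1 COM:
  x_c1 = (L1/2)*cos(t1) = 1.9 * 0.6428 = 1.2213 m
Horizontal distance from joint 1 to link-2 COM:
  x_c2 = L1*cos(t1) + Lc2*cos(t1+t2)
       = 3.8*0.6428 + 1.1*0.1564 = 2.6147 m
tau1 = m1*g*x_c1 + m2*g*x_c2
     = 9*9.81*1.2213 + 7*9.81*2.6147
     = 107.8283 + 179.5494
     = 287.3777 Nm


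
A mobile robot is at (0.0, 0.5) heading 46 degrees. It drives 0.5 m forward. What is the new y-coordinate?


y_new = y0 + d*sin(theta)
= 0.5 + 0.5*sin(46)
= 0.5 + 0.3597
= 0.8597


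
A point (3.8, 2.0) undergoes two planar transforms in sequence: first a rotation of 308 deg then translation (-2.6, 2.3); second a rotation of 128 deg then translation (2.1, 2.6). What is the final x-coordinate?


After transform 1:
x1 = cos(308)*3.8 - sin(308)*2.0 + -2.6 = 1.3155
y1 = sin(308)*3.8 + cos(308)*2.0 + 2.3 = 0.5369
After transform 2:
x2 = cos(128)*1.3155 - sin(128)*0.5369 + 2.1
= 0.867


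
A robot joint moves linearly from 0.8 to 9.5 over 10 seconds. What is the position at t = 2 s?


s = t/T = 2/10 = 0.2
p(t) = p0 + (pf-p0)*s
= 0.8 + (9.5 - 0.8) * 0.2
= 2.54


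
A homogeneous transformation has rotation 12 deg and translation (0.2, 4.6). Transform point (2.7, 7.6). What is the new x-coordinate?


x' = cos(theta)*px - sin(theta)*py + tx
= 0.9781*2.7 - 0.2079*7.6 + 0.2
= 1.2609


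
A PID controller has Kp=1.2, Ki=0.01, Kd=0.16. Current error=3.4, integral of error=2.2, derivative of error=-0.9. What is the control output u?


u = Kp*e + Ki*int(e) + Kd*de/dt
= 1.2*3.4 + 0.01*2.2 + 0.16*(-0.9)
= 4.08 + 0.022 + -0.144
= 3.958


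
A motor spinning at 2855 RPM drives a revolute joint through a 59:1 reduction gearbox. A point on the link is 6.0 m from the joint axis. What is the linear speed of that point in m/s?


omega_motor = 2855 * 2*pi/60 = 298.9749 rad/s
omega_joint = omega_motor / 59 = 5.0674 rad/s
v = omega_joint * r = 5.0674 * 6.0
= 30.4042 m/s


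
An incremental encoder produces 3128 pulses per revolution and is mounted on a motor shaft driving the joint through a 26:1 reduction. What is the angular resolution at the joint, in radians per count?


counts per rev = 3128
effective counts at joint = 3128 * 26 = 81328
resolution = 2*pi / 81328
= 7.7257e-05 rad/count


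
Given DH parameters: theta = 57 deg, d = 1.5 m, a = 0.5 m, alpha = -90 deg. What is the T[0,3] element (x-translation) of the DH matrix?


T[0,3] = a * cos(theta)
= 0.5 * cos(57 deg)
= 0.5 * 0.5446
= 0.2723


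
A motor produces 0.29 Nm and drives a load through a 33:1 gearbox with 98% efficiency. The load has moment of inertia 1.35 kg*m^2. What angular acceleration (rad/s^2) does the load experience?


tau_out = tau_motor * N * eta
= 0.29 * 33 * 0.98 = 9.3786 Nm
alpha = tau_out / I = 9.3786 / 1.35
= 6.9471 rad/s^2


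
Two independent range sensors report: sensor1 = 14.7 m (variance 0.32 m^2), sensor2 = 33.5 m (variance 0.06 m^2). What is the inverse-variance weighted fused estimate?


w1 = (1/var1) / (1/var1 + 1/var2)
   = 3.125 / (3.125 + 16.6667) = 0.1579
w2 = 1 - w1 = 0.8421
fused = w1*s1 + w2*s2 = 2.3211 + 28.2105
= 30.5316 m


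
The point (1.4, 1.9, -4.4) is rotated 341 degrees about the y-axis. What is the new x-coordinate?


Rotation about y-axis: x' = x*cos(theta) + z*sin(theta)
= 1.4 * 0.9455 + -4.4 * -0.3256
= 2.7562


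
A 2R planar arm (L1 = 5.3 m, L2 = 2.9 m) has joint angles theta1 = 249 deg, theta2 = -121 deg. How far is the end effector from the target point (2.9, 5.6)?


End effector via forward kinematics:
x = L1*cos(t1) + L2*cos(t1+t2) = -3.6848
y = L1*sin(t1) + L2*sin(t1+t2) = -2.6627
Distance to target:
d = sqrt((2.9 - -3.6848)^2 + (5.6 - -2.6627)^2)
= sqrt(43.3592 + 68.273)
= 10.5656 m


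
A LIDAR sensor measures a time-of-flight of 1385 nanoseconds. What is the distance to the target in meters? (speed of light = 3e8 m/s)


tof = 1385 ns = 1.385e-06 s
dist = c * tof / 2
= 3e8 * 1.385e-06 / 2
= 207.75 m


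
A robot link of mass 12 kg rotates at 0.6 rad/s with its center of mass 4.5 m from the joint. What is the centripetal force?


F = m * omega^2 * r
= 12 * 0.6^2 * 4.5
= 12 * 0.36 * 4.5
= 19.44 N


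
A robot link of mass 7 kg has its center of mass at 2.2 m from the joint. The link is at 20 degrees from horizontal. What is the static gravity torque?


tau = m*g*L*cos(angle)
= 7 * 9.81 * 2.2 * cos(20 deg)
= 7 * 9.81 * 2.2 * 0.9397
= 141.9631 Nm


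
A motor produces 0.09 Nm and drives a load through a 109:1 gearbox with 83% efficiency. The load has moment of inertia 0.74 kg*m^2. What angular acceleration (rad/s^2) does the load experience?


tau_out = tau_motor * N * eta
= 0.09 * 109 * 0.83 = 8.1423 Nm
alpha = tau_out / I = 8.1423 / 0.74
= 11.0031 rad/s^2


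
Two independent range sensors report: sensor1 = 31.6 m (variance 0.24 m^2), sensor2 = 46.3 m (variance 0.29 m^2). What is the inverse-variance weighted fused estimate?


w1 = (1/var1) / (1/var1 + 1/var2)
   = 4.1667 / (4.1667 + 3.4483) = 0.5472
w2 = 1 - w1 = 0.4528
fused = w1*s1 + w2*s2 = 17.2906 + 20.966
= 38.2566 m


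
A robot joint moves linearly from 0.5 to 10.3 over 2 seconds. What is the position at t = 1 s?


s = t/T = 1/2 = 0.5
p(t) = p0 + (pf-p0)*s
= 0.5 + (10.3 - 0.5) * 0.5
= 5.4


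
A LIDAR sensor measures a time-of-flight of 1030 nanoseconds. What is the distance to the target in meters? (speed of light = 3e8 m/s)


tof = 1030 ns = 1.03e-06 s
dist = c * tof / 2
= 3e8 * 1.03e-06 / 2
= 154.5 m


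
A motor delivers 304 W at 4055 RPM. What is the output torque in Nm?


omega = 4055 * 2*pi/60 = 424.6386 rad/s
tau = P / omega = 304 / 424.6386
= 0.7159 Nm


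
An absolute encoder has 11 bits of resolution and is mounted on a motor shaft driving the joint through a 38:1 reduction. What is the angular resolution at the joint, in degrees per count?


counts = 2^11 = 2048
effective counts at joint = 2048 * 38 = 77824
resolution = 360 / 77824
= 0.0046 deg/count


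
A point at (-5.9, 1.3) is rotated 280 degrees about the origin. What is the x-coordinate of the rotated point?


x' = x*cos(theta) - y*sin(theta)
cos(280 deg) = 0.1736, sin(280 deg) = -0.9848
x' = -5.9 * 0.1736 - 1.3 * -0.9848
= -1.0245 - -1.2803
= 0.2557


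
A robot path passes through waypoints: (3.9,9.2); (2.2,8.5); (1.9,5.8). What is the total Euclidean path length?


Segment lengths:
  seg1 = sqrt((-1.7)^2 + (-0.7)^2) = 1.8385
  seg2 = sqrt((-0.3)^2 + (-2.7)^2) = 2.7166
Total = 4.5551


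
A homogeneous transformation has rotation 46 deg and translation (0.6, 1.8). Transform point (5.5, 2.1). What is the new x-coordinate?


x' = cos(theta)*px - sin(theta)*py + tx
= 0.6947*5.5 - 0.7193*2.1 + 0.6
= 2.91


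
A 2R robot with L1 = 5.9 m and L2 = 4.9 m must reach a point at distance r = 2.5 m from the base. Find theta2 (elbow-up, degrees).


cos(theta2) = (r^2 - L1^2 - L2^2) / (2*L1*L2)
cos(theta2) = (6.25 - 34.81 - 24.01) / 57.82
cos(theta2) = -0.909201
theta2 = 155.3952 degrees


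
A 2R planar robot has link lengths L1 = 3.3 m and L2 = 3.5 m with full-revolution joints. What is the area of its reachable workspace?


r_max = L1 + L2 = 6.8 m
r_min = |L1 - L2| = 0.2 m
Area = pi*(r_max^2 - r_min^2)
= pi*(46.24 - 0.04)
= pi * 46.2
= 145.1416 m^2


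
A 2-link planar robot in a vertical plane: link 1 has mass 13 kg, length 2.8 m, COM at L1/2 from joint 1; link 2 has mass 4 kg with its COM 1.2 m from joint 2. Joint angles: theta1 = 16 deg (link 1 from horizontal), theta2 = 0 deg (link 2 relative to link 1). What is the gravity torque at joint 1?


Horizontal distance from joint 1 to link-1 COM:
  x_c1 = (L1/2)*cos(t1) = 1.4 * 0.9613 = 1.3458 m
Horizontal distance from joint 1 to link-2 COM:
  x_c2 = L1*cos(t1) + Lc2*cos(t1+t2)
       = 2.8*0.9613 + 1.2*0.9613 = 3.845 m
tau1 = m1*g*x_c1 + m2*g*x_c2
     = 13*9.81*1.3458 + 4*9.81*3.845
     = 171.6256 + 150.8796
     = 322.5052 Nm


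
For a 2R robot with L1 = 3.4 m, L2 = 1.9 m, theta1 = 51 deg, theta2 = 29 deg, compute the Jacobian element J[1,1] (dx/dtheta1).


J[1,1] = -L1*sin(t1) - L2*sin(t1+t2)
= -3.4*sin(51) - 1.9*sin(80)
= -4.5134


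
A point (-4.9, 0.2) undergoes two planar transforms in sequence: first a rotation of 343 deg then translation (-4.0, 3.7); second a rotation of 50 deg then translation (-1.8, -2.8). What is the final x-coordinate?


After transform 1:
x1 = cos(343)*-4.9 - sin(343)*0.2 + -4.0 = -8.6274
y1 = sin(343)*-4.9 + cos(343)*0.2 + 3.7 = 5.3239
After transform 2:
x2 = cos(50)*-8.6274 - sin(50)*5.3239 + -1.8
= -11.4239


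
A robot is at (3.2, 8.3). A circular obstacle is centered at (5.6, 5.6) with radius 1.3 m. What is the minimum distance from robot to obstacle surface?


center_dist = sqrt((3.2-5.6)^2 + (8.3-5.6)^2)
= sqrt(5.76 + 7.29)
= 3.6125
min_dist = center_dist - radius = 3.6125 - 1.3 = 2.3125 m


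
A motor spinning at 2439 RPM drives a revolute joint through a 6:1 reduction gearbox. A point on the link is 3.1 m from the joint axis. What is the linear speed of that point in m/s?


omega_motor = 2439 * 2*pi/60 = 255.4115 rad/s
omega_joint = omega_motor / 6 = 42.5686 rad/s
v = omega_joint * r = 42.5686 * 3.1
= 131.9626 m/s


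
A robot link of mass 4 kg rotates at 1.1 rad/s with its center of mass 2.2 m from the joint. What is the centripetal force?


F = m * omega^2 * r
= 4 * 1.1^2 * 2.2
= 4 * 1.21 * 2.2
= 10.648 N


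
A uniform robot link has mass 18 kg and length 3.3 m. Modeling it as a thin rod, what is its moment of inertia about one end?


I = (1/3) * m * L^2
= (1/3) * 18 * 3.3^2
= 0.333333 * 18 * 10.89
= 65.34 kg*m^2


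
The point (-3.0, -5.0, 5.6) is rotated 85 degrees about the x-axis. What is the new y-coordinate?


Rotation about x-axis: y' = y*cos(theta) - z*sin(theta)
= -5.0 * 0.0872 - 5.6 * 0.9962
= -6.0145


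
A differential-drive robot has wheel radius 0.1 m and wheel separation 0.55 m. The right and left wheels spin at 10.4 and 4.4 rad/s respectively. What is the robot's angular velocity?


vR = r*wR = 0.1*10.4 = 1.04 m/s
vL = r*wL = 0.1*4.4 = 0.44 m/s
v = (vR+vL)/2 = 0.74 m/s
omega = (vR-vL)/L = 1.0909 rad/s
angular velocity = 1.0909 rad/s


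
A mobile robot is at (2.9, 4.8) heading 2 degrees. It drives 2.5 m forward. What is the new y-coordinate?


y_new = y0 + d*sin(theta)
= 4.8 + 2.5*sin(2)
= 4.8 + 0.0872
= 4.8872


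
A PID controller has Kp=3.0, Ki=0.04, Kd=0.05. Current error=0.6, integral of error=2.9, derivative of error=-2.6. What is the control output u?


u = Kp*e + Ki*int(e) + Kd*de/dt
= 3.0*0.6 + 0.04*2.9 + 0.05*(-2.6)
= 1.8 + 0.116 + -0.13
= 1.786


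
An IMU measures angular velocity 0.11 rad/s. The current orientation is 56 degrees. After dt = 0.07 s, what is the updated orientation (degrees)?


delta_theta = w * dt = 0.11 * 0.07 = 0.0077 rad
= 0.4412 deg
theta_new = 56 + 0.4412 = 56.4412 deg


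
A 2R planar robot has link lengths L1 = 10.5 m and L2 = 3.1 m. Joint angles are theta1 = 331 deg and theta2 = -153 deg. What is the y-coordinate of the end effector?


Convert angles to radians: theta1 = 5.777, theta2 = -2.6704
y = L1*sin(theta1) + L2*sin(theta1+theta2)
y = -5.0905 + 0.1082
y = -4.9823


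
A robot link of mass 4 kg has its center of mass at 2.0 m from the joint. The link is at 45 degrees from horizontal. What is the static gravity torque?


tau = m*g*L*cos(angle)
= 4 * 9.81 * 2.0 * cos(45 deg)
= 4 * 9.81 * 2.0 * 0.7071
= 55.4937 Nm


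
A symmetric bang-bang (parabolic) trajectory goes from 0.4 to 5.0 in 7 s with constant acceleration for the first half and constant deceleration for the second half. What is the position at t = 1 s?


Symmetric rest-to-rest: each phase covers (pf-p0)/2 in time T/2. 0.5*a*(T/2)^2 = (pf-p0)/2 => a = 4*(pf-p0)/T^2
a = 4*(5.0-0.4)/7^2 = 0.3755
t = 1 is in the acceleration phase (t <= T/2).
p = p0 + 0.5*a*t^2 = 0.4 + 0.5*0.3755*1^2
= 0.5878


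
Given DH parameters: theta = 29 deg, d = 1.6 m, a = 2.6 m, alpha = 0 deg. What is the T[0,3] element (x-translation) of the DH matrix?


T[0,3] = a * cos(theta)
= 2.6 * cos(29 deg)
= 2.6 * 0.8746
= 2.274


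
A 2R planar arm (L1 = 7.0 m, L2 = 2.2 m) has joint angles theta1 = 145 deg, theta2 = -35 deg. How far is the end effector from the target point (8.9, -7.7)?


End effector via forward kinematics:
x = L1*cos(t1) + L2*cos(t1+t2) = -6.4865
y = L1*sin(t1) + L2*sin(t1+t2) = 6.0824
Distance to target:
d = sqrt((8.9 - -6.4865)^2 + (-7.7 - 6.0824)^2)
= sqrt(236.7446 + 189.9534)
= 20.6567 m


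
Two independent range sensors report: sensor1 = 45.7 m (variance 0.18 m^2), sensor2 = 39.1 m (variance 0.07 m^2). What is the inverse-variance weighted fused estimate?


w1 = (1/var1) / (1/var1 + 1/var2)
   = 5.5556 / (5.5556 + 14.2857) = 0.28
w2 = 1 - w1 = 0.72
fused = w1*s1 + w2*s2 = 12.796 + 28.152
= 40.948 m


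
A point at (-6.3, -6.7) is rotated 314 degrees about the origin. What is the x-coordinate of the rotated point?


x' = x*cos(theta) - y*sin(theta)
cos(314 deg) = 0.6947, sin(314 deg) = -0.7193
x' = -6.3 * 0.6947 - -6.7 * -0.7193
= -4.3763 - 4.8196
= -9.1959


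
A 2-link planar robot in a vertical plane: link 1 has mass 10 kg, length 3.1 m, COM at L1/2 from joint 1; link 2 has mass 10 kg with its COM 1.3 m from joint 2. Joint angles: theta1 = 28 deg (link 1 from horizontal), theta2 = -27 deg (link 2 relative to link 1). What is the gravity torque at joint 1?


Horizontal distance from joint 1 to link-1 COM:
  x_c1 = (L1/2)*cos(t1) = 1.55 * 0.8829 = 1.3686 m
Horizontal distance from joint 1 to link-2 COM:
  x_c2 = L1*cos(t1) + Lc2*cos(t1+t2)
       = 3.1*0.8829 + 1.3*0.9998 = 4.0369 m
tau1 = m1*g*x_c1 + m2*g*x_c2
     = 10*9.81*1.3686 + 10*9.81*4.0369
     = 134.2566 + 396.0238
     = 530.2804 Nm


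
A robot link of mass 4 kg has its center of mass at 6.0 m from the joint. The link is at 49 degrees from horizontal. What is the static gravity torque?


tau = m*g*L*cos(angle)
= 4 * 9.81 * 6.0 * cos(49 deg)
= 4 * 9.81 * 6.0 * 0.6561
= 154.4625 Nm


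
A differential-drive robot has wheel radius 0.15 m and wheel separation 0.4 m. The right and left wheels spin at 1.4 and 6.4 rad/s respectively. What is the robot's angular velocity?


vR = r*wR = 0.15*1.4 = 0.21 m/s
vL = r*wL = 0.15*6.4 = 0.96 m/s
v = (vR+vL)/2 = 0.585 m/s
omega = (vR-vL)/L = -1.875 rad/s
angular velocity = -1.875 rad/s


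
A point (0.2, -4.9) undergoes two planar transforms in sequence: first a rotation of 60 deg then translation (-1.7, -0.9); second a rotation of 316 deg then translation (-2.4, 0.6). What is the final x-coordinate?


After transform 1:
x1 = cos(60)*0.2 - sin(60)*-4.9 + -1.7 = 2.6435
y1 = sin(60)*0.2 + cos(60)*-4.9 + -0.9 = -3.1768
After transform 2:
x2 = cos(316)*2.6435 - sin(316)*-3.1768 + -2.4
= -2.7052


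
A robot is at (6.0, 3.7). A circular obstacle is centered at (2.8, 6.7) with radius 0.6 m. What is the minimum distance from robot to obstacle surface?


center_dist = sqrt((6.0-2.8)^2 + (3.7-6.7)^2)
= sqrt(10.24 + 9.0)
= 4.3863
min_dist = center_dist - radius = 4.3863 - 0.6 = 3.7863 m


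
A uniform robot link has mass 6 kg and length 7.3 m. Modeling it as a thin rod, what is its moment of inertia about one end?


I = (1/3) * m * L^2
= (1/3) * 6 * 7.3^2
= 0.333333 * 6 * 53.29
= 106.58 kg*m^2


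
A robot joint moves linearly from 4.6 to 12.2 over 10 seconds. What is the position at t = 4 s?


s = t/T = 4/10 = 0.4
p(t) = p0 + (pf-p0)*s
= 4.6 + (12.2 - 4.6) * 0.4
= 7.64


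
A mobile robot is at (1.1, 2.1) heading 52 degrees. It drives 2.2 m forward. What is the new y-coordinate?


y_new = y0 + d*sin(theta)
= 2.1 + 2.2*sin(52)
= 2.1 + 1.7336
= 3.8336


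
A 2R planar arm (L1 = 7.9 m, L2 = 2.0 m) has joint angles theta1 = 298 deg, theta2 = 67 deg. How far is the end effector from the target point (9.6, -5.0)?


End effector via forward kinematics:
x = L1*cos(t1) + L2*cos(t1+t2) = 5.7012
y = L1*sin(t1) + L2*sin(t1+t2) = -6.801
Distance to target:
d = sqrt((9.6 - 5.7012)^2 + (-5.0 - -6.801)^2)
= sqrt(15.2005 + 3.2435)
= 4.2947 m


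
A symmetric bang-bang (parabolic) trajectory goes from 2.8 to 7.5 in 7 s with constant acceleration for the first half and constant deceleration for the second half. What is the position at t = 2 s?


Symmetric rest-to-rest: each phase covers (pf-p0)/2 in time T/2. 0.5*a*(T/2)^2 = (pf-p0)/2 => a = 4*(pf-p0)/T^2
a = 4*(7.5-2.8)/7^2 = 0.3837
t = 2 is in the acceleration phase (t <= T/2).
p = p0 + 0.5*a*t^2 = 2.8 + 0.5*0.3837*2^2
= 3.5673


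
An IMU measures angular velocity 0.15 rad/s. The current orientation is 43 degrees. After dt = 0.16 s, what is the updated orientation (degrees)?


delta_theta = w * dt = 0.15 * 0.16 = 0.024 rad
= 1.3751 deg
theta_new = 43 + 1.3751 = 44.3751 deg


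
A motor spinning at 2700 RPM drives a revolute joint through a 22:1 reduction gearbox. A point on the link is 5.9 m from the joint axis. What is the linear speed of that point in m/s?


omega_motor = 2700 * 2*pi/60 = 282.7433 rad/s
omega_joint = omega_motor / 22 = 12.852 rad/s
v = omega_joint * r = 12.852 * 5.9
= 75.8266 m/s


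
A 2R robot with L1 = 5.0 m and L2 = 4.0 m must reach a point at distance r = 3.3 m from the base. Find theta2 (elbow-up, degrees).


cos(theta2) = (r^2 - L1^2 - L2^2) / (2*L1*L2)
cos(theta2) = (10.89 - 25.0 - 16.0) / 40.0
cos(theta2) = -0.75275
theta2 = 138.8292 degrees


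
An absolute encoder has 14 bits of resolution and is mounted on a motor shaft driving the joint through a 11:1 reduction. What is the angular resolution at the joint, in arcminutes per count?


counts = 2^14 = 16384
effective counts at joint = 16384 * 11 = 180224
resolution = 360*60 / 180224
= 0.1199 arcmin/count


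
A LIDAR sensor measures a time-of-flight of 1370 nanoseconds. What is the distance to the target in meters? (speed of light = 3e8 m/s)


tof = 1370 ns = 1.37e-06 s
dist = c * tof / 2
= 3e8 * 1.37e-06 / 2
= 205.5 m


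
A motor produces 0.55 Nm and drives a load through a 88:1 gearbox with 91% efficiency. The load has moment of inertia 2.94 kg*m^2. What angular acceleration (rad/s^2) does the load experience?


tau_out = tau_motor * N * eta
= 0.55 * 88 * 0.91 = 44.044 Nm
alpha = tau_out / I = 44.044 / 2.94
= 14.981 rad/s^2


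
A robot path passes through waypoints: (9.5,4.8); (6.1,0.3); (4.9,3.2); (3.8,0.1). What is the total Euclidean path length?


Segment lengths:
  seg1 = sqrt((-3.4)^2 + (-4.5)^2) = 5.64
  seg2 = sqrt((-1.2)^2 + (2.9)^2) = 3.1385
  seg3 = sqrt((-1.1)^2 + (-3.1)^2) = 3.2894
Total = 12.0679


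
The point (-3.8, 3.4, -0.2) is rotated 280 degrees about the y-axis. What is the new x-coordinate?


Rotation about y-axis: x' = x*cos(theta) + z*sin(theta)
= -3.8 * 0.1736 + -0.2 * -0.9848
= -0.4629


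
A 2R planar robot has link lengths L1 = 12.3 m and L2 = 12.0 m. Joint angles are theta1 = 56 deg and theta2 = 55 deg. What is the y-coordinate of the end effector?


Convert angles to radians: theta1 = 0.9774, theta2 = 0.9599
y = L1*sin(theta1) + L2*sin(theta1+theta2)
y = 10.1972 + 11.203
y = 21.4001


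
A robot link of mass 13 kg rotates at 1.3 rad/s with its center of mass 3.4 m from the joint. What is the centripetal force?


F = m * omega^2 * r
= 13 * 1.3^2 * 3.4
= 13 * 1.69 * 3.4
= 74.698 N


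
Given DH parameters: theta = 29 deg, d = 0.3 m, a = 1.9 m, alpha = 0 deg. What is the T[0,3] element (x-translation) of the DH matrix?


T[0,3] = a * cos(theta)
= 1.9 * cos(29 deg)
= 1.9 * 0.8746
= 1.6618


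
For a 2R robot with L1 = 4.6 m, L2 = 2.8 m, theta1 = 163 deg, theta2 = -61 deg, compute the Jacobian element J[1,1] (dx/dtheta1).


J[1,1] = -L1*sin(t1) - L2*sin(t1+t2)
= -4.6*sin(163) - 2.8*sin(102)
= -4.0837


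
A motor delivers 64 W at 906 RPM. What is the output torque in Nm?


omega = 906 * 2*pi/60 = 94.8761 rad/s
tau = P / omega = 64 / 94.8761
= 0.6746 Nm


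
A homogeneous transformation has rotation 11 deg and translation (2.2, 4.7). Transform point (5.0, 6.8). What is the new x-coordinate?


x' = cos(theta)*px - sin(theta)*py + tx
= 0.9816*5.0 - 0.1908*6.8 + 2.2
= 5.8106


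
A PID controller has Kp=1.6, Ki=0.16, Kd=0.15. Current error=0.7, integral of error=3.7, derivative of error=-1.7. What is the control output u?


u = Kp*e + Ki*int(e) + Kd*de/dt
= 1.6*0.7 + 0.16*3.7 + 0.15*(-1.7)
= 1.12 + 0.592 + -0.255
= 1.457


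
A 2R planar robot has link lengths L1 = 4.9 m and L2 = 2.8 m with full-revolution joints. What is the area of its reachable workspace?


r_max = L1 + L2 = 7.7 m
r_min = |L1 - L2| = 2.1 m
Area = pi*(r_max^2 - r_min^2)
= pi*(59.29 - 4.41)
= pi * 54.88
= 172.4106 m^2


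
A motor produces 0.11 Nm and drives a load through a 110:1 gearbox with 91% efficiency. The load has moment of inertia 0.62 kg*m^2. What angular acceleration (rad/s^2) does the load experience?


tau_out = tau_motor * N * eta
= 0.11 * 110 * 0.91 = 11.011 Nm
alpha = tau_out / I = 11.011 / 0.62
= 17.7597 rad/s^2


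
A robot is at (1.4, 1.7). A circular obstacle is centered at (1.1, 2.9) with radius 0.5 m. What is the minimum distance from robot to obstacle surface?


center_dist = sqrt((1.4-1.1)^2 + (1.7-2.9)^2)
= sqrt(0.09 + 1.44)
= 1.2369
min_dist = center_dist - radius = 1.2369 - 0.5 = 0.7369 m


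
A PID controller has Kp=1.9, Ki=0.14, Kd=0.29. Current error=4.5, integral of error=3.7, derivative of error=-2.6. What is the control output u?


u = Kp*e + Ki*int(e) + Kd*de/dt
= 1.9*4.5 + 0.14*3.7 + 0.29*(-2.6)
= 8.55 + 0.518 + -0.754
= 8.314


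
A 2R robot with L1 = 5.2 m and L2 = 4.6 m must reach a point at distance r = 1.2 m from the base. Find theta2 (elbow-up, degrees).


cos(theta2) = (r^2 - L1^2 - L2^2) / (2*L1*L2)
cos(theta2) = (1.44 - 27.04 - 21.16) / 47.84
cos(theta2) = -0.977425
theta2 = 167.8024 degrees


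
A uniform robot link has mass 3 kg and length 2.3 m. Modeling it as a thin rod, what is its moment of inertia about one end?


I = (1/3) * m * L^2
= (1/3) * 3 * 2.3^2
= 0.333333 * 3 * 5.29
= 5.29 kg*m^2


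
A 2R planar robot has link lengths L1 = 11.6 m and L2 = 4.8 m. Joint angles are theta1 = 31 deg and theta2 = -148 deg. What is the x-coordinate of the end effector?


Convert angles to radians: theta1 = 0.5411, theta2 = -2.5831
x = L1*cos(theta1) + L2*cos(theta1+theta2)
x = 9.9431 + -2.1792
x = 7.764


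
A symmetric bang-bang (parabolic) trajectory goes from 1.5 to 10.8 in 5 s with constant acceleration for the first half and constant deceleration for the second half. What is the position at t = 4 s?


Symmetric rest-to-rest: each phase covers (pf-p0)/2 in time T/2. 0.5*a*(T/2)^2 = (pf-p0)/2 => a = 4*(pf-p0)/T^2
a = 4*(10.8-1.5)/5^2 = 1.488
t = 4 is in the deceleration phase (t > T/2).
p = pf - 0.5*a*(T-t)^2 = 10.8 - 0.5*1.488*1^2
= 10.056


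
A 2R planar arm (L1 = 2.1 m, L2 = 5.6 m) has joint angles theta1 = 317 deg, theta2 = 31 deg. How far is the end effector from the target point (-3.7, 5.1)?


End effector via forward kinematics:
x = L1*cos(t1) + L2*cos(t1+t2) = 7.0135
y = L1*sin(t1) + L2*sin(t1+t2) = -2.5965
Distance to target:
d = sqrt((-3.7 - 7.0135)^2 + (5.1 - -2.5965)^2)
= sqrt(114.7784 + 59.2361)
= 13.1915 m


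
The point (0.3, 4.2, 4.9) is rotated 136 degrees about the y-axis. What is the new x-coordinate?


Rotation about y-axis: x' = x*cos(theta) + z*sin(theta)
= 0.3 * -0.7193 + 4.9 * 0.6947
= 3.188


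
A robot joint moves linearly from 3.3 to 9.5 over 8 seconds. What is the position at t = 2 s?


s = t/T = 2/8 = 0.25
p(t) = p0 + (pf-p0)*s
= 3.3 + (9.5 - 3.3) * 0.25
= 4.85


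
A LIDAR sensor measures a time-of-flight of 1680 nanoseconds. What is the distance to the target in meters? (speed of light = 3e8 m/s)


tof = 1680 ns = 1.68e-06 s
dist = c * tof / 2
= 3e8 * 1.68e-06 / 2
= 252.0 m


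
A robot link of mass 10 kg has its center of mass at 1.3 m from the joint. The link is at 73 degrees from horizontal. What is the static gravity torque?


tau = m*g*L*cos(angle)
= 10 * 9.81 * 1.3 * cos(73 deg)
= 10 * 9.81 * 1.3 * 0.2924
= 37.2862 Nm


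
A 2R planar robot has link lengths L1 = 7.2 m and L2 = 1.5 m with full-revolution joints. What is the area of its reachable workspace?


r_max = L1 + L2 = 8.7 m
r_min = |L1 - L2| = 5.7 m
Area = pi*(r_max^2 - r_min^2)
= pi*(75.69 - 32.49)
= pi * 43.2
= 135.7168 m^2


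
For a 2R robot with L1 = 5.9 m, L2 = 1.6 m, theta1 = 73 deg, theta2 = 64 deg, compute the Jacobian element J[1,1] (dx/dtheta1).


J[1,1] = -L1*sin(t1) - L2*sin(t1+t2)
= -5.9*sin(73) - 1.6*sin(137)
= -6.7334


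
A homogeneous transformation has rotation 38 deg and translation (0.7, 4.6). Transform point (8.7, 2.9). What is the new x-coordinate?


x' = cos(theta)*px - sin(theta)*py + tx
= 0.788*8.7 - 0.6157*2.9 + 0.7
= 5.7703


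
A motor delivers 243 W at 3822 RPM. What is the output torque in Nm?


omega = 3822 * 2*pi/60 = 400.2389 rad/s
tau = P / omega = 243 / 400.2389
= 0.6071 Nm


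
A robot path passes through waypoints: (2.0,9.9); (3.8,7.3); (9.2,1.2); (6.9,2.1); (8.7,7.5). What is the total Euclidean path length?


Segment lengths:
  seg1 = sqrt((1.8)^2 + (-2.6)^2) = 3.1623
  seg2 = sqrt((5.4)^2 + (-6.1)^2) = 8.1468
  seg3 = sqrt((-2.3)^2 + (0.9)^2) = 2.4698
  seg4 = sqrt((1.8)^2 + (5.4)^2) = 5.6921
Total = 19.471


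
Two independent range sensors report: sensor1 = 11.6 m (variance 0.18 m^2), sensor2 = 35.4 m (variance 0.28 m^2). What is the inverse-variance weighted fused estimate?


w1 = (1/var1) / (1/var1 + 1/var2)
   = 5.5556 / (5.5556 + 3.5714) = 0.6087
w2 = 1 - w1 = 0.3913
fused = w1*s1 + w2*s2 = 7.0609 + 13.8522
= 20.913 m


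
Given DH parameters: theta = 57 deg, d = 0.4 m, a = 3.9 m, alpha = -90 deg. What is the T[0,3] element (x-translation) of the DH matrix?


T[0,3] = a * cos(theta)
= 3.9 * cos(57 deg)
= 3.9 * 0.5446
= 2.1241


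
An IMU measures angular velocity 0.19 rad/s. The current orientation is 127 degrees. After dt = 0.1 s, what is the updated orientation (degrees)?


delta_theta = w * dt = 0.19 * 0.1 = 0.019 rad
= 1.0886 deg
theta_new = 127 + 1.0886 = 128.0886 deg


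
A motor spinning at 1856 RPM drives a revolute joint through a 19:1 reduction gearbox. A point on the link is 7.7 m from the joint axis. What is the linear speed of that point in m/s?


omega_motor = 1856 * 2*pi/60 = 194.3599 rad/s
omega_joint = omega_motor / 19 = 10.2295 rad/s
v = omega_joint * r = 10.2295 * 7.7
= 78.7669 m/s


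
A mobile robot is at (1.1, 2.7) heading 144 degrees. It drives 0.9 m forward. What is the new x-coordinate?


x_new = x0 + d*cos(theta)
= 1.1 + 0.9*cos(144)
= 1.1 + -0.7281
= 0.3719


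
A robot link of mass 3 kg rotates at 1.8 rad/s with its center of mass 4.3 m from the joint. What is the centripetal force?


F = m * omega^2 * r
= 3 * 1.8^2 * 4.3
= 3 * 3.24 * 4.3
= 41.796 N
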